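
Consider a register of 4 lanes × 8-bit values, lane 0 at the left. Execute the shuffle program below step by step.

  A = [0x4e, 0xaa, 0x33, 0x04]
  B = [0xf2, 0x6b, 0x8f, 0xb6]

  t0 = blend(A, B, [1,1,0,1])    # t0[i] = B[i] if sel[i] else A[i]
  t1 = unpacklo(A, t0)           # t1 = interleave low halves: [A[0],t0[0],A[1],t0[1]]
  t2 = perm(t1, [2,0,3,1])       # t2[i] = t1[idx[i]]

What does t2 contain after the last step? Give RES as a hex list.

→ t0 |f2|6b|33|b6|
→ t1 |4e|f2|aa|6b|
→ t2 |aa|4e|6b|f2|

RES = [0xaa, 0x4e, 0x6b, 0xf2]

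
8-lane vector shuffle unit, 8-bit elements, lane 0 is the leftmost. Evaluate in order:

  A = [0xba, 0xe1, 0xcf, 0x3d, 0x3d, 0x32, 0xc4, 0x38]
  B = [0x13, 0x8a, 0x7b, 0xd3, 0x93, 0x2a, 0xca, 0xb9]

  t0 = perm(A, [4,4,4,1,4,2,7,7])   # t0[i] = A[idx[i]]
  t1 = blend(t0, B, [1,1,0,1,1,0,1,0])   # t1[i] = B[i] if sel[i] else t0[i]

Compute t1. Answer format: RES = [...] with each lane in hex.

RES = [ 0x13  0x8a  0x3d  0xd3  0x93  0xcf  0xca  0x38 ]

t0 = [0x3d, 0x3d, 0x3d, 0xe1, 0x3d, 0xcf, 0x38, 0x38]
t1 = [0x13, 0x8a, 0x3d, 0xd3, 0x93, 0xcf, 0xca, 0x38]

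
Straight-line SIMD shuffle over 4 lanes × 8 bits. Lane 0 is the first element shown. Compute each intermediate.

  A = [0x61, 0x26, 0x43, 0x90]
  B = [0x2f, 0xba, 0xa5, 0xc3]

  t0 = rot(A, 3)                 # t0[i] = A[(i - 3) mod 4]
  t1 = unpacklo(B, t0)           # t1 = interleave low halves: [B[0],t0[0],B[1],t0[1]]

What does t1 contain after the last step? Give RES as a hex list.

RES = [ 0x2f  0x26  0xba  0x43 ]

  t0: 26 43 90 61
  t1: 2f 26 ba 43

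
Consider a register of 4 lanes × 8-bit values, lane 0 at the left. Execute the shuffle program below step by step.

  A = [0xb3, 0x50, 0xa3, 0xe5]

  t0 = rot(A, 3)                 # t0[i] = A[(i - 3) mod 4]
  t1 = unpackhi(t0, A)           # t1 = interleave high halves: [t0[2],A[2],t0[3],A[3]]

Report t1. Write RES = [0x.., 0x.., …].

RES = [ 0xe5  0xa3  0xb3  0xe5 ]

  t0: 50 a3 e5 b3
  t1: e5 a3 b3 e5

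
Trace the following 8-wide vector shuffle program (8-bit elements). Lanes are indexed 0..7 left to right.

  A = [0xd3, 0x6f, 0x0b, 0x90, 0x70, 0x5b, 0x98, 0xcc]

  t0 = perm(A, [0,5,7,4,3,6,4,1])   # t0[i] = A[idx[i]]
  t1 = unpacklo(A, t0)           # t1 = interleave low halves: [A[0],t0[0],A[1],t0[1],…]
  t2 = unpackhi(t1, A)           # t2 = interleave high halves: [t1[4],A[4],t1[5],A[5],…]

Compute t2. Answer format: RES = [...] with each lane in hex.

RES = [ 0x0b  0x70  0xcc  0x5b  0x90  0x98  0x70  0xcc ]

  t0: d3 5b cc 70 90 98 70 6f
  t1: d3 d3 6f 5b 0b cc 90 70
  t2: 0b 70 cc 5b 90 98 70 cc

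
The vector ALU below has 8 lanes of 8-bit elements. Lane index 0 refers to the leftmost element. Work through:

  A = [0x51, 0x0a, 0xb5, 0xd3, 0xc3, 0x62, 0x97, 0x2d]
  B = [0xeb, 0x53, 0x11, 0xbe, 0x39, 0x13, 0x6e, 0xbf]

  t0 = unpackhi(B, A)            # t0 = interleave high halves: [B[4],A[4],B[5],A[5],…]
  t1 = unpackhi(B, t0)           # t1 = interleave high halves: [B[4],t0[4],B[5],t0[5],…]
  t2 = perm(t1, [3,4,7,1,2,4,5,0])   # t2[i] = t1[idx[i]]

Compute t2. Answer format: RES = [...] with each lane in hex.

RES = [ 0x97  0x6e  0x2d  0x6e  0x13  0x6e  0xbf  0x39 ]

  t0: 39 c3 13 62 6e 97 bf 2d
  t1: 39 6e 13 97 6e bf bf 2d
  t2: 97 6e 2d 6e 13 6e bf 39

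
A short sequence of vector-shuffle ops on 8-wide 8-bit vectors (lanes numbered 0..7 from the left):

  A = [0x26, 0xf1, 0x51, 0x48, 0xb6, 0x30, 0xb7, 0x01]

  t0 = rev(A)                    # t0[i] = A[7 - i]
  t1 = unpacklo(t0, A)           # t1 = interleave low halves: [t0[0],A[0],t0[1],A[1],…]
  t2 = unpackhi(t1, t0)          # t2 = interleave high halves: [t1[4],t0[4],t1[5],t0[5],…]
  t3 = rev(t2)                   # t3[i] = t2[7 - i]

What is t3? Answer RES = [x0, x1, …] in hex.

t0 = [0x01, 0xb7, 0x30, 0xb6, 0x48, 0x51, 0xf1, 0x26]
t1 = [0x01, 0x26, 0xb7, 0xf1, 0x30, 0x51, 0xb6, 0x48]
t2 = [0x30, 0x48, 0x51, 0x51, 0xb6, 0xf1, 0x48, 0x26]
t3 = [0x26, 0x48, 0xf1, 0xb6, 0x51, 0x51, 0x48, 0x30]

RES = [0x26, 0x48, 0xf1, 0xb6, 0x51, 0x51, 0x48, 0x30]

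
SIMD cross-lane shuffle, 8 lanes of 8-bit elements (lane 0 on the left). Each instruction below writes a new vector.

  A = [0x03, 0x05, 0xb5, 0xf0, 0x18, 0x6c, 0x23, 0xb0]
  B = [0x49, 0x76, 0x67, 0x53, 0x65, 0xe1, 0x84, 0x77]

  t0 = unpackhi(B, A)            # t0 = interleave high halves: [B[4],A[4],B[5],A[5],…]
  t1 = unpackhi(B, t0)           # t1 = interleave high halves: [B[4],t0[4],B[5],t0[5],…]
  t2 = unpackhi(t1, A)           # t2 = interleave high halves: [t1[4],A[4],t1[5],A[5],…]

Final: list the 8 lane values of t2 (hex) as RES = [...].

  t0: 65 18 e1 6c 84 23 77 b0
  t1: 65 84 e1 23 84 77 77 b0
  t2: 84 18 77 6c 77 23 b0 b0

RES = [ 0x84  0x18  0x77  0x6c  0x77  0x23  0xb0  0xb0 ]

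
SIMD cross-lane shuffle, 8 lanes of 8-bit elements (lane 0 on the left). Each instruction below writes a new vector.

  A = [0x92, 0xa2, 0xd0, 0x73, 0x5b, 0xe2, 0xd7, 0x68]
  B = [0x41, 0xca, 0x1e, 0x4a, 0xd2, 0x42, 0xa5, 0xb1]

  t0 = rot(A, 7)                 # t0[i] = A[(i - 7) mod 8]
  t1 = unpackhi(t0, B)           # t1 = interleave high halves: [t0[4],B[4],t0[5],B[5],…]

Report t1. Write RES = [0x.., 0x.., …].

RES = [ 0xe2  0xd2  0xd7  0x42  0x68  0xa5  0x92  0xb1 ]

t0 = [0xa2, 0xd0, 0x73, 0x5b, 0xe2, 0xd7, 0x68, 0x92]
t1 = [0xe2, 0xd2, 0xd7, 0x42, 0x68, 0xa5, 0x92, 0xb1]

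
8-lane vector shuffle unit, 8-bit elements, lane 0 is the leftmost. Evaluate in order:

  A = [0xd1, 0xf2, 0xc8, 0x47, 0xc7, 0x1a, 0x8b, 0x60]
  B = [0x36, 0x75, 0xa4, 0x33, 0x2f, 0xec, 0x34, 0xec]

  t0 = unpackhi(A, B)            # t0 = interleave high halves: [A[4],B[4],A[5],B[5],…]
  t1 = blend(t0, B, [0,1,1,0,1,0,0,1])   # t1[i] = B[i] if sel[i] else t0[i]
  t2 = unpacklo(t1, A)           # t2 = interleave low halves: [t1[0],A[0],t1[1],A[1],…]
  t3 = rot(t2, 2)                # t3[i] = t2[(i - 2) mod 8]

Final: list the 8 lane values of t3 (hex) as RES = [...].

RES = [0xec, 0x47, 0xc7, 0xd1, 0x75, 0xf2, 0xa4, 0xc8]

→ t0 |c7|2f|1a|ec|8b|34|60|ec|
→ t1 |c7|75|a4|ec|2f|34|60|ec|
→ t2 |c7|d1|75|f2|a4|c8|ec|47|
→ t3 |ec|47|c7|d1|75|f2|a4|c8|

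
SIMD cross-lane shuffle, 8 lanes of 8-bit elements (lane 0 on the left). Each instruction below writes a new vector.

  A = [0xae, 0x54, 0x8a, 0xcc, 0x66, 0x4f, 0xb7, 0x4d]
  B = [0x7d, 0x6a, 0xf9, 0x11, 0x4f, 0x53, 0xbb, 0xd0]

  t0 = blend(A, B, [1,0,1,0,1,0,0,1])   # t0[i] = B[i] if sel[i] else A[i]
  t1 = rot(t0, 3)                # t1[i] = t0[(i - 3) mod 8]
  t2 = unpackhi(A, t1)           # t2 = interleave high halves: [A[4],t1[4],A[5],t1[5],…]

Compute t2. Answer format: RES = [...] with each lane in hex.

  t0: 7d 54 f9 cc 4f 4f b7 d0
  t1: 4f b7 d0 7d 54 f9 cc 4f
  t2: 66 54 4f f9 b7 cc 4d 4f

RES = [ 0x66  0x54  0x4f  0xf9  0xb7  0xcc  0x4d  0x4f ]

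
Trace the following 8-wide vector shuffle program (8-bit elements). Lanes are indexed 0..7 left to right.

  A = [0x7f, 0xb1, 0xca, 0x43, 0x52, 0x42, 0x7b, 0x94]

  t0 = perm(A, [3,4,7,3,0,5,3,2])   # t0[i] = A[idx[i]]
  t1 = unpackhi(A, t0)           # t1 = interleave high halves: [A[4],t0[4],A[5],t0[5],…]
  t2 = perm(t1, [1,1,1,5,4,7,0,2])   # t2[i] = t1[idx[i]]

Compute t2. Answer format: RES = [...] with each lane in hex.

RES = [0x7f, 0x7f, 0x7f, 0x43, 0x7b, 0xca, 0x52, 0x42]

→ t0 |43|52|94|43|7f|42|43|ca|
→ t1 |52|7f|42|42|7b|43|94|ca|
→ t2 |7f|7f|7f|43|7b|ca|52|42|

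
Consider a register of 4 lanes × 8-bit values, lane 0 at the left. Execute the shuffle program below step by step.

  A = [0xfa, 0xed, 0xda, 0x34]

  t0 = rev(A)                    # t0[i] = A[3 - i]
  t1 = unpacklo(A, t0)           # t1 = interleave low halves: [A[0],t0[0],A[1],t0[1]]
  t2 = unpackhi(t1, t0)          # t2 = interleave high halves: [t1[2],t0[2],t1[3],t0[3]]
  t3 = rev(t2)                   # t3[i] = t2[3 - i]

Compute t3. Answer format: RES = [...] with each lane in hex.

RES = [ 0xfa  0xda  0xed  0xed ]

  t0: 34 da ed fa
  t1: fa 34 ed da
  t2: ed ed da fa
  t3: fa da ed ed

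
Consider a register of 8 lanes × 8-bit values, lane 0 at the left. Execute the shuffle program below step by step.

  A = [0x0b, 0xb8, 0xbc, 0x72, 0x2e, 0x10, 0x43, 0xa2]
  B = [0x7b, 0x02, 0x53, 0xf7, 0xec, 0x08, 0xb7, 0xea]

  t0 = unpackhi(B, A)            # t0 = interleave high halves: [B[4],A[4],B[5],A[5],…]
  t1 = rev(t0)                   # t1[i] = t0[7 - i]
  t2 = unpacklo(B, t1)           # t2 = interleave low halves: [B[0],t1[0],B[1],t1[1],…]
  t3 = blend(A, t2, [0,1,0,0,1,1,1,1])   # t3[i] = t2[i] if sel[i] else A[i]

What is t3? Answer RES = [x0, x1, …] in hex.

  t0: ec 2e 08 10 b7 43 ea a2
  t1: a2 ea 43 b7 10 08 2e ec
  t2: 7b a2 02 ea 53 43 f7 b7
  t3: 0b a2 bc 72 53 43 f7 b7

RES = [0x0b, 0xa2, 0xbc, 0x72, 0x53, 0x43, 0xf7, 0xb7]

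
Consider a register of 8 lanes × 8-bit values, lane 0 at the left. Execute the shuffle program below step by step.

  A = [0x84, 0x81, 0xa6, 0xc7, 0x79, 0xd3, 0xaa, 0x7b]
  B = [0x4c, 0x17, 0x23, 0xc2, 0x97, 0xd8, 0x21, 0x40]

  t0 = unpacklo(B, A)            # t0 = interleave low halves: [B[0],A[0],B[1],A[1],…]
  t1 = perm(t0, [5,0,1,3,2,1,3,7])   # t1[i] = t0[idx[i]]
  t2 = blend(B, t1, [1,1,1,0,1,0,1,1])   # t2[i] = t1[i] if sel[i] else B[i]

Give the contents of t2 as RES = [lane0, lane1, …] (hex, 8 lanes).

t0 = [0x4c, 0x84, 0x17, 0x81, 0x23, 0xa6, 0xc2, 0xc7]
t1 = [0xa6, 0x4c, 0x84, 0x81, 0x17, 0x84, 0x81, 0xc7]
t2 = [0xa6, 0x4c, 0x84, 0xc2, 0x17, 0xd8, 0x81, 0xc7]

RES = [0xa6, 0x4c, 0x84, 0xc2, 0x17, 0xd8, 0x81, 0xc7]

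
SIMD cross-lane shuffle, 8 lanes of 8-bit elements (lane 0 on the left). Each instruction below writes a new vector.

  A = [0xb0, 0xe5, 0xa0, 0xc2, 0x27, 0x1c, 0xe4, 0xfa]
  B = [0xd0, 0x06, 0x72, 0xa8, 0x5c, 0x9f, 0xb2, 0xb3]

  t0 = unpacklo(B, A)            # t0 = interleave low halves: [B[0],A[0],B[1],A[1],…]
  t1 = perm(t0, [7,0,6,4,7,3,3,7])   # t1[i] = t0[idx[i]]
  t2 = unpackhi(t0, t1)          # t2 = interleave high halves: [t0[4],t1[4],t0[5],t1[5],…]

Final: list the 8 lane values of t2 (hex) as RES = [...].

  t0: d0 b0 06 e5 72 a0 a8 c2
  t1: c2 d0 a8 72 c2 e5 e5 c2
  t2: 72 c2 a0 e5 a8 e5 c2 c2

RES = [ 0x72  0xc2  0xa0  0xe5  0xa8  0xe5  0xc2  0xc2 ]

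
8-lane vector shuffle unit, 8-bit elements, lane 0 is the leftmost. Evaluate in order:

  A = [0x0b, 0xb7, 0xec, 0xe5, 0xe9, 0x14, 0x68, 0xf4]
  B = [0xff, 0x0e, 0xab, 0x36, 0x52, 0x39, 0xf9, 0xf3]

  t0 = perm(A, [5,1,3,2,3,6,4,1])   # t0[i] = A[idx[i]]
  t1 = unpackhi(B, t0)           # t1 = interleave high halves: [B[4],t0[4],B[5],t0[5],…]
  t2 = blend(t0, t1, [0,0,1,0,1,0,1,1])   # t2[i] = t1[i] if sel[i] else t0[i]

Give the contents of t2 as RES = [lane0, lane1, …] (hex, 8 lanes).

  t0: 14 b7 e5 ec e5 68 e9 b7
  t1: 52 e5 39 68 f9 e9 f3 b7
  t2: 14 b7 39 ec f9 68 f3 b7

RES = [ 0x14  0xb7  0x39  0xec  0xf9  0x68  0xf3  0xb7 ]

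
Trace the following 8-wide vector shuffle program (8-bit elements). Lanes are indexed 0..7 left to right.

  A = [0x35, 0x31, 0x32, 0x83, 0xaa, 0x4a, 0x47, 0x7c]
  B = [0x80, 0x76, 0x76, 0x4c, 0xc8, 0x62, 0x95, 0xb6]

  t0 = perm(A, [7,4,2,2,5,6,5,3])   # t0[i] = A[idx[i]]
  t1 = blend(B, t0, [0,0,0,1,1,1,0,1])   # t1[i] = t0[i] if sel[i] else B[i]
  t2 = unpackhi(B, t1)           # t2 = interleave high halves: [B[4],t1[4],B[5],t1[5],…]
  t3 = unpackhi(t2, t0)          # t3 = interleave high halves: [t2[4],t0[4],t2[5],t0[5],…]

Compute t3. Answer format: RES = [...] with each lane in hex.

  t0: 7c aa 32 32 4a 47 4a 83
  t1: 80 76 76 32 4a 47 95 83
  t2: c8 4a 62 47 95 95 b6 83
  t3: 95 4a 95 47 b6 4a 83 83

RES = [0x95, 0x4a, 0x95, 0x47, 0xb6, 0x4a, 0x83, 0x83]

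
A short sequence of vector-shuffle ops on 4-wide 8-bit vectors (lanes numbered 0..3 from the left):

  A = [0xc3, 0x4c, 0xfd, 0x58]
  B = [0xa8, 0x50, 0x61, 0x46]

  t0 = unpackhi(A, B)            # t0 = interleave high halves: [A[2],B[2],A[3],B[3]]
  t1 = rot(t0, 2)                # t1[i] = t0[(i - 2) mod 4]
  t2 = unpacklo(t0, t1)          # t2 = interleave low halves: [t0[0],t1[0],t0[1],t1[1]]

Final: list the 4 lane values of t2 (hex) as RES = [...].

RES = [ 0xfd  0x58  0x61  0x46 ]

t0 = [0xfd, 0x61, 0x58, 0x46]
t1 = [0x58, 0x46, 0xfd, 0x61]
t2 = [0xfd, 0x58, 0x61, 0x46]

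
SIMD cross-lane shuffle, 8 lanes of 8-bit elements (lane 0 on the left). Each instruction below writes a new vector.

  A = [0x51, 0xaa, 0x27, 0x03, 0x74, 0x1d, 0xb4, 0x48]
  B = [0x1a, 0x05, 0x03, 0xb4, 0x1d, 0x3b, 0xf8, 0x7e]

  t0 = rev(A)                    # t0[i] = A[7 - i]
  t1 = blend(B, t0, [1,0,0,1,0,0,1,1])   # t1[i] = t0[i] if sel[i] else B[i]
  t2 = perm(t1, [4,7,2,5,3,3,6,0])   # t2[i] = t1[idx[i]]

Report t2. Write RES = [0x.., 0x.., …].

RES = [0x1d, 0x51, 0x03, 0x3b, 0x74, 0x74, 0xaa, 0x48]

  t0: 48 b4 1d 74 03 27 aa 51
  t1: 48 05 03 74 1d 3b aa 51
  t2: 1d 51 03 3b 74 74 aa 48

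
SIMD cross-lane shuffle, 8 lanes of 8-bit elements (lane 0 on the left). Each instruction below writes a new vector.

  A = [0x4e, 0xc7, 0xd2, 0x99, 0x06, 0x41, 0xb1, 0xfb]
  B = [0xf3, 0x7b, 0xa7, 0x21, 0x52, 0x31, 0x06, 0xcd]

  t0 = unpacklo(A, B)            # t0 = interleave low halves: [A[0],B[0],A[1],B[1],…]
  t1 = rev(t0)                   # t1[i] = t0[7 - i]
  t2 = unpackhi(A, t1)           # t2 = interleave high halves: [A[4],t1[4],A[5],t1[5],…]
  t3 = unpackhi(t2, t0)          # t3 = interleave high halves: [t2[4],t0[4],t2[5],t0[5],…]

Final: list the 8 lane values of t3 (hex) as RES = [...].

RES = [0xb1, 0xd2, 0xf3, 0xa7, 0xfb, 0x99, 0x4e, 0x21]

t0 = [0x4e, 0xf3, 0xc7, 0x7b, 0xd2, 0xa7, 0x99, 0x21]
t1 = [0x21, 0x99, 0xa7, 0xd2, 0x7b, 0xc7, 0xf3, 0x4e]
t2 = [0x06, 0x7b, 0x41, 0xc7, 0xb1, 0xf3, 0xfb, 0x4e]
t3 = [0xb1, 0xd2, 0xf3, 0xa7, 0xfb, 0x99, 0x4e, 0x21]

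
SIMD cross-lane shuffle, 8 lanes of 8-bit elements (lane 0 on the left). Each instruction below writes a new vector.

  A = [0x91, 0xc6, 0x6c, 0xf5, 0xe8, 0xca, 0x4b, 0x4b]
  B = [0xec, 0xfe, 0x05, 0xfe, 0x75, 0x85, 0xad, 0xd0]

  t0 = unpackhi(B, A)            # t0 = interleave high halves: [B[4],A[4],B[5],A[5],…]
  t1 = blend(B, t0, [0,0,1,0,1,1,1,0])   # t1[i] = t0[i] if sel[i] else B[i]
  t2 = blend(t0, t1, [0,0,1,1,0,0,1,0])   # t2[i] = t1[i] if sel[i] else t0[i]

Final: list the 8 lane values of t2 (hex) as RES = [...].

  t0: 75 e8 85 ca ad 4b d0 4b
  t1: ec fe 85 fe ad 4b d0 d0
  t2: 75 e8 85 fe ad 4b d0 4b

RES = [0x75, 0xe8, 0x85, 0xfe, 0xad, 0x4b, 0xd0, 0x4b]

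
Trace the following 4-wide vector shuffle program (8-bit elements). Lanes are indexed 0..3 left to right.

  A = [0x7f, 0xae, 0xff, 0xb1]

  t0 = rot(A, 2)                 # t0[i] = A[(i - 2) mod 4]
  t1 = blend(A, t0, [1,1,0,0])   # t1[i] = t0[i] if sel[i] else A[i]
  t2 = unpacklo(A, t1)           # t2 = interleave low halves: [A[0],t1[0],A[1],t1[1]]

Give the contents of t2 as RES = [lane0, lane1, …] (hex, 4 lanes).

  t0: ff b1 7f ae
  t1: ff b1 ff b1
  t2: 7f ff ae b1

RES = [ 0x7f  0xff  0xae  0xb1 ]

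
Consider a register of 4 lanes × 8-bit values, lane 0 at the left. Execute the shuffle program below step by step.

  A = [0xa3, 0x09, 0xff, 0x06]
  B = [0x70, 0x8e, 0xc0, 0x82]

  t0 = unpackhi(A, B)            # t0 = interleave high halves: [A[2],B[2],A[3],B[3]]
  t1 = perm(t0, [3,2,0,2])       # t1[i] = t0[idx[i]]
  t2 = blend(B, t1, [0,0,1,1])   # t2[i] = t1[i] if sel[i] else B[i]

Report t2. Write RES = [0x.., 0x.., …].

RES = [0x70, 0x8e, 0xff, 0x06]

→ t0 |ff|c0|06|82|
→ t1 |82|06|ff|06|
→ t2 |70|8e|ff|06|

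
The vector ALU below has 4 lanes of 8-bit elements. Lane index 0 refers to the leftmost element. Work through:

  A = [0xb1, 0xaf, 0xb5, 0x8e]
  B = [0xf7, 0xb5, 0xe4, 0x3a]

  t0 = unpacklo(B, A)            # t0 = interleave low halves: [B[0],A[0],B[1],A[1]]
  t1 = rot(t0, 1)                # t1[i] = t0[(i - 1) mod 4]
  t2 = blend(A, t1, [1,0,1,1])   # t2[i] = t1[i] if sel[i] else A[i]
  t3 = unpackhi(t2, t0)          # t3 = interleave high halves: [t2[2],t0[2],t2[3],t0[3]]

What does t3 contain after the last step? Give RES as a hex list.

RES = [ 0xb1  0xb5  0xb5  0xaf ]

→ t0 |f7|b1|b5|af|
→ t1 |af|f7|b1|b5|
→ t2 |af|af|b1|b5|
→ t3 |b1|b5|b5|af|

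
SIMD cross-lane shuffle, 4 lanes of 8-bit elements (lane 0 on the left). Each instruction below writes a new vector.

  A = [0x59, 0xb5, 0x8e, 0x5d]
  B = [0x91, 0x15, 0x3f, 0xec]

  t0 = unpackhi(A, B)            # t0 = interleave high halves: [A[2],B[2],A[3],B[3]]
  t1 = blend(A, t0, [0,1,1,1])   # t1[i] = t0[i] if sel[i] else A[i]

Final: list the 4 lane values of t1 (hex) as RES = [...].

RES = [ 0x59  0x3f  0x5d  0xec ]

t0 = [0x8e, 0x3f, 0x5d, 0xec]
t1 = [0x59, 0x3f, 0x5d, 0xec]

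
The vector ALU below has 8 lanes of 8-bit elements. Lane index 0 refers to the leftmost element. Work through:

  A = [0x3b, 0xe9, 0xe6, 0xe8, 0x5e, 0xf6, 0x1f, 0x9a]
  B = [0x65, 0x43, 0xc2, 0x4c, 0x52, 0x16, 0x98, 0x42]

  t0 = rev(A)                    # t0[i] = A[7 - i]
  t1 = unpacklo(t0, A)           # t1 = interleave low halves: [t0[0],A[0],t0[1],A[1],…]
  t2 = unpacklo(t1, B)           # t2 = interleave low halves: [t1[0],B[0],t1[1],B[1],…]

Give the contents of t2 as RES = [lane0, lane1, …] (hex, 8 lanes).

RES = [0x9a, 0x65, 0x3b, 0x43, 0x1f, 0xc2, 0xe9, 0x4c]

t0 = [0x9a, 0x1f, 0xf6, 0x5e, 0xe8, 0xe6, 0xe9, 0x3b]
t1 = [0x9a, 0x3b, 0x1f, 0xe9, 0xf6, 0xe6, 0x5e, 0xe8]
t2 = [0x9a, 0x65, 0x3b, 0x43, 0x1f, 0xc2, 0xe9, 0x4c]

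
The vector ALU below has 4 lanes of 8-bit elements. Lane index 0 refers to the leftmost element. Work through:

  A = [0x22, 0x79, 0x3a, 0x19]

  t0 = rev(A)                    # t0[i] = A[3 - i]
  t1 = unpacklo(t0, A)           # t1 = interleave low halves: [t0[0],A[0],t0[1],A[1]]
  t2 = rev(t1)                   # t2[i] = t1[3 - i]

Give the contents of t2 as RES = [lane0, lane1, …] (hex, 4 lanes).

RES = [0x79, 0x3a, 0x22, 0x19]

  t0: 19 3a 79 22
  t1: 19 22 3a 79
  t2: 79 3a 22 19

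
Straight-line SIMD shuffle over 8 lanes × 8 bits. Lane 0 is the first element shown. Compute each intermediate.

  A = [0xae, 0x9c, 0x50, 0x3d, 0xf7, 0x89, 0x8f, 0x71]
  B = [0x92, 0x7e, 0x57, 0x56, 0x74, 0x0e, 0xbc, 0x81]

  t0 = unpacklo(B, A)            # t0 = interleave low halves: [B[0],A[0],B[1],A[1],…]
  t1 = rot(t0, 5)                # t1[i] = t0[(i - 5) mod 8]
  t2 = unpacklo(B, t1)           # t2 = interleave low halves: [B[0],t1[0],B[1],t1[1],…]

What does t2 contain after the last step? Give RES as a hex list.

t0 = [0x92, 0xae, 0x7e, 0x9c, 0x57, 0x50, 0x56, 0x3d]
t1 = [0x9c, 0x57, 0x50, 0x56, 0x3d, 0x92, 0xae, 0x7e]
t2 = [0x92, 0x9c, 0x7e, 0x57, 0x57, 0x50, 0x56, 0x56]

RES = [0x92, 0x9c, 0x7e, 0x57, 0x57, 0x50, 0x56, 0x56]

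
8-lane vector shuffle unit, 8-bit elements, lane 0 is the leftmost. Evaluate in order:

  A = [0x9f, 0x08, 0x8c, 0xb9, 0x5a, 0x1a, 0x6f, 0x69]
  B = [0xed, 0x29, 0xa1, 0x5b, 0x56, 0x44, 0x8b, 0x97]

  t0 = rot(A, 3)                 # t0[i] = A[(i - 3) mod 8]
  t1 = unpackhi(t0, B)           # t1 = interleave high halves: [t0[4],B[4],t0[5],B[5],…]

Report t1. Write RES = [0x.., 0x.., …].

→ t0 |1a|6f|69|9f|08|8c|b9|5a|
→ t1 |08|56|8c|44|b9|8b|5a|97|

RES = [ 0x08  0x56  0x8c  0x44  0xb9  0x8b  0x5a  0x97 ]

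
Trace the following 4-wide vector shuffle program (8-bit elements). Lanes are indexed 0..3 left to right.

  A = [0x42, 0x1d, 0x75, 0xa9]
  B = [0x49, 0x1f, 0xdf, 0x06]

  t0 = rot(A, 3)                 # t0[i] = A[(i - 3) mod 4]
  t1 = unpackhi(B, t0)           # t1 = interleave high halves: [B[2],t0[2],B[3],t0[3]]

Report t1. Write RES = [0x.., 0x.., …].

RES = [0xdf, 0xa9, 0x06, 0x42]

  t0: 1d 75 a9 42
  t1: df a9 06 42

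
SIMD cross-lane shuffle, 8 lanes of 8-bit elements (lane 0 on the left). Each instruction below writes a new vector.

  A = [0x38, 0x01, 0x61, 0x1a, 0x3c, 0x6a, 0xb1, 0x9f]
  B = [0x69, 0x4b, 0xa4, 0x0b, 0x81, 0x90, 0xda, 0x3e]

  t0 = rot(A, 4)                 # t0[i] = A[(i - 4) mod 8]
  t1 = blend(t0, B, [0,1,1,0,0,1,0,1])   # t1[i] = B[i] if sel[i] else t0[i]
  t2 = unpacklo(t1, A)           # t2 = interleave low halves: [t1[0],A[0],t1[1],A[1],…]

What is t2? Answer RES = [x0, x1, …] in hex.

  t0: 3c 6a b1 9f 38 01 61 1a
  t1: 3c 4b a4 9f 38 90 61 3e
  t2: 3c 38 4b 01 a4 61 9f 1a

RES = [ 0x3c  0x38  0x4b  0x01  0xa4  0x61  0x9f  0x1a ]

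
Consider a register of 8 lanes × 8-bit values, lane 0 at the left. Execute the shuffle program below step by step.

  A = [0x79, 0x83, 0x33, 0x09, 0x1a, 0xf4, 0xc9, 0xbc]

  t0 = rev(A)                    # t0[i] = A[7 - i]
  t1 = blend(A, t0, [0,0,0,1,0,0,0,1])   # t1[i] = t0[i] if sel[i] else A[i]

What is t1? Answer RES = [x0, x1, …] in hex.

  t0: bc c9 f4 1a 09 33 83 79
  t1: 79 83 33 1a 1a f4 c9 79

RES = [0x79, 0x83, 0x33, 0x1a, 0x1a, 0xf4, 0xc9, 0x79]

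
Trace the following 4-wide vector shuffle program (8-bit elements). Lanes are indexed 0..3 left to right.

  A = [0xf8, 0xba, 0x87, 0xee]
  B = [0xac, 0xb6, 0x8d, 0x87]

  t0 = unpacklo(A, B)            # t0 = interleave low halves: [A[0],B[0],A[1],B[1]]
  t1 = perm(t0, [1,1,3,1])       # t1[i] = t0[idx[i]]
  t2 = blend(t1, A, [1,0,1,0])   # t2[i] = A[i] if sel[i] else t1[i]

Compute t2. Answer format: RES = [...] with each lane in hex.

RES = [ 0xf8  0xac  0x87  0xac ]

→ t0 |f8|ac|ba|b6|
→ t1 |ac|ac|b6|ac|
→ t2 |f8|ac|87|ac|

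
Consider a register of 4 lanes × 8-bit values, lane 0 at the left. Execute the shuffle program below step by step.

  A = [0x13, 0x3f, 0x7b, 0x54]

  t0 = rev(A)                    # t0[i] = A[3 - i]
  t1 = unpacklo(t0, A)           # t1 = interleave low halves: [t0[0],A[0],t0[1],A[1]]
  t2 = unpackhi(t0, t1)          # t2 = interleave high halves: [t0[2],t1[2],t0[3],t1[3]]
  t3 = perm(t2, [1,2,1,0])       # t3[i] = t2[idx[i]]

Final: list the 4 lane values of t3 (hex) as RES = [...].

RES = [ 0x7b  0x13  0x7b  0x3f ]

→ t0 |54|7b|3f|13|
→ t1 |54|13|7b|3f|
→ t2 |3f|7b|13|3f|
→ t3 |7b|13|7b|3f|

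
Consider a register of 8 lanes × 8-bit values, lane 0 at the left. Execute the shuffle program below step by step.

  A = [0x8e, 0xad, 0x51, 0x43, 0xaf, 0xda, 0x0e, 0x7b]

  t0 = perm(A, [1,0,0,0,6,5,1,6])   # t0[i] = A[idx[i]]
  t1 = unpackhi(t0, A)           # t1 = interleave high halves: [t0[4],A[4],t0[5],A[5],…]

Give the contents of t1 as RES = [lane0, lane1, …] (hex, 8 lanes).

RES = [ 0x0e  0xaf  0xda  0xda  0xad  0x0e  0x0e  0x7b ]

t0 = [0xad, 0x8e, 0x8e, 0x8e, 0x0e, 0xda, 0xad, 0x0e]
t1 = [0x0e, 0xaf, 0xda, 0xda, 0xad, 0x0e, 0x0e, 0x7b]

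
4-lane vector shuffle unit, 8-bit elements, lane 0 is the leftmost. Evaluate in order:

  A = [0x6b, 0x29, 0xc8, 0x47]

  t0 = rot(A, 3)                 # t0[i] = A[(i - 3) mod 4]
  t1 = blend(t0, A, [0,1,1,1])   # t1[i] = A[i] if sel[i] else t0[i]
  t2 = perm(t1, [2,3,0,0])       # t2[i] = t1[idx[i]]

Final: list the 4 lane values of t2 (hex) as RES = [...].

RES = [ 0xc8  0x47  0x29  0x29 ]

  t0: 29 c8 47 6b
  t1: 29 29 c8 47
  t2: c8 47 29 29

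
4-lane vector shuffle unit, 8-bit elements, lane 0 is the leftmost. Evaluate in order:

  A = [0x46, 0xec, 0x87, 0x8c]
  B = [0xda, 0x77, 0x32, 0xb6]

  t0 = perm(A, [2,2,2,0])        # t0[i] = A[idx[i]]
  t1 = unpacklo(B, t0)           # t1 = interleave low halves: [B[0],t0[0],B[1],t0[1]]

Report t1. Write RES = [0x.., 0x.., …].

→ t0 |87|87|87|46|
→ t1 |da|87|77|87|

RES = [0xda, 0x87, 0x77, 0x87]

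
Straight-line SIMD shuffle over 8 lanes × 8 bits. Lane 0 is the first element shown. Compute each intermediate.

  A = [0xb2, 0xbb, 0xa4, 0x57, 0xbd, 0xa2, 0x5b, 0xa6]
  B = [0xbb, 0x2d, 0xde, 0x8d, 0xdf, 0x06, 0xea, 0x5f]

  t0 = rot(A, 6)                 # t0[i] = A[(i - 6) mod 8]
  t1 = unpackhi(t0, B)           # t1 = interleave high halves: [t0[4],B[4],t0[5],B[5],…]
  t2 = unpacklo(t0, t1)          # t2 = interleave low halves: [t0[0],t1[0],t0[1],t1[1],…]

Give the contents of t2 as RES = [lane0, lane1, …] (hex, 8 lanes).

RES = [0xa4, 0x5b, 0x57, 0xdf, 0xbd, 0xa6, 0xa2, 0x06]

→ t0 |a4|57|bd|a2|5b|a6|b2|bb|
→ t1 |5b|df|a6|06|b2|ea|bb|5f|
→ t2 |a4|5b|57|df|bd|a6|a2|06|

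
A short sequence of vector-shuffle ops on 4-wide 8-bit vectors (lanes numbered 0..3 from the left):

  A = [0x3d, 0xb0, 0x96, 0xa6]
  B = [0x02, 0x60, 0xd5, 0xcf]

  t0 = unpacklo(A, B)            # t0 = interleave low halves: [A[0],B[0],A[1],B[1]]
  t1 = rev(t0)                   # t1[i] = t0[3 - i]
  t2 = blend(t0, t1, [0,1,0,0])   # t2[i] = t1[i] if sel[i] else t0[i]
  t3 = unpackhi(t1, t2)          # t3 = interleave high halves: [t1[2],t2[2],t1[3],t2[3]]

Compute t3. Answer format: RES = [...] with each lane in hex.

RES = [ 0x02  0xb0  0x3d  0x60 ]

→ t0 |3d|02|b0|60|
→ t1 |60|b0|02|3d|
→ t2 |3d|b0|b0|60|
→ t3 |02|b0|3d|60|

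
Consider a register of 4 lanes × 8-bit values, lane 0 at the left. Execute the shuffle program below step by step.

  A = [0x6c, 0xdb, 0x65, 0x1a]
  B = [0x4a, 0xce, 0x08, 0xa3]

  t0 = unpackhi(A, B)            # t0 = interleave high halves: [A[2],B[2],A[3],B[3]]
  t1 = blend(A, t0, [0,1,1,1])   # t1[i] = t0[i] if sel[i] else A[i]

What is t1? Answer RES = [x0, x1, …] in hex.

t0 = [0x65, 0x08, 0x1a, 0xa3]
t1 = [0x6c, 0x08, 0x1a, 0xa3]

RES = [0x6c, 0x08, 0x1a, 0xa3]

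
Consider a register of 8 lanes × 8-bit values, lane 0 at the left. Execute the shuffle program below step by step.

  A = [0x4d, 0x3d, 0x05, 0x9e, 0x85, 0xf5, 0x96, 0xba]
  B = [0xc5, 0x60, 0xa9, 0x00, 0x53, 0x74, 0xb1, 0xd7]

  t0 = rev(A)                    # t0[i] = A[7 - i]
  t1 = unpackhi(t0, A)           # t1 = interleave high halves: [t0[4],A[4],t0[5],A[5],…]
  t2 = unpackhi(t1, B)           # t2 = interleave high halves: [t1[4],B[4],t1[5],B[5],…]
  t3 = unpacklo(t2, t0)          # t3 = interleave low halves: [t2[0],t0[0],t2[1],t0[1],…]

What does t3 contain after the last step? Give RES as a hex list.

RES = [ 0x3d  0xba  0x53  0x96  0x96  0xf5  0x74  0x85 ]

t0 = [0xba, 0x96, 0xf5, 0x85, 0x9e, 0x05, 0x3d, 0x4d]
t1 = [0x9e, 0x85, 0x05, 0xf5, 0x3d, 0x96, 0x4d, 0xba]
t2 = [0x3d, 0x53, 0x96, 0x74, 0x4d, 0xb1, 0xba, 0xd7]
t3 = [0x3d, 0xba, 0x53, 0x96, 0x96, 0xf5, 0x74, 0x85]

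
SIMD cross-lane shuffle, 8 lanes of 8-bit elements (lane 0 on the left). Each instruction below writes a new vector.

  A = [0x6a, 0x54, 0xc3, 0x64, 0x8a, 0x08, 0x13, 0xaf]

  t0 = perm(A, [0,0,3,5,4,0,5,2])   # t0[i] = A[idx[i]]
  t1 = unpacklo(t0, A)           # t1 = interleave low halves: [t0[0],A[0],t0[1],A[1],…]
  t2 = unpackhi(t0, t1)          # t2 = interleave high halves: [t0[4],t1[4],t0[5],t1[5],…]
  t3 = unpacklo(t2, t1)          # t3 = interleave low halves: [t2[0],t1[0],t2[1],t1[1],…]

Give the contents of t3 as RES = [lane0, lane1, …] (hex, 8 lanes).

  t0: 6a 6a 64 08 8a 6a 08 c3
  t1: 6a 6a 6a 54 64 c3 08 64
  t2: 8a 64 6a c3 08 08 c3 64
  t3: 8a 6a 64 6a 6a 6a c3 54

RES = [0x8a, 0x6a, 0x64, 0x6a, 0x6a, 0x6a, 0xc3, 0x54]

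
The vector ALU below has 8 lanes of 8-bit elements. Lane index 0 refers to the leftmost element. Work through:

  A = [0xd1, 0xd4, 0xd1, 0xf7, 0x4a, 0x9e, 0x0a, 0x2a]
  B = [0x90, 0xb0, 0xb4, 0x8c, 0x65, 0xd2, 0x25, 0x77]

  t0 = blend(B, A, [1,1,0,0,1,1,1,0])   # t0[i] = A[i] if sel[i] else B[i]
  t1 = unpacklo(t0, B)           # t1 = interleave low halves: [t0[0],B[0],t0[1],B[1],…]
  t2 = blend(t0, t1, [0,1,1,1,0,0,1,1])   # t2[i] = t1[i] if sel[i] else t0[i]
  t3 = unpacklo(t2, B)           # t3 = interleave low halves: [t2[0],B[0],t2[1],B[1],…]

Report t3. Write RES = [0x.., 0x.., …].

  t0: d1 d4 b4 8c 4a 9e 0a 77
  t1: d1 90 d4 b0 b4 b4 8c 8c
  t2: d1 90 d4 b0 4a 9e 8c 8c
  t3: d1 90 90 b0 d4 b4 b0 8c

RES = [0xd1, 0x90, 0x90, 0xb0, 0xd4, 0xb4, 0xb0, 0x8c]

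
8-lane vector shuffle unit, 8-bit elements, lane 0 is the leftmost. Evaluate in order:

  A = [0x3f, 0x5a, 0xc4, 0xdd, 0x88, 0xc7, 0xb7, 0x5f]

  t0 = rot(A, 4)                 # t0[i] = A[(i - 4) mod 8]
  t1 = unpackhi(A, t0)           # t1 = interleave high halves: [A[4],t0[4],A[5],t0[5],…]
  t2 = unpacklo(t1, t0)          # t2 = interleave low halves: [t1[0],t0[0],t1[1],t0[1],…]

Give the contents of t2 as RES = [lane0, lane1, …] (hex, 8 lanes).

RES = [ 0x88  0x88  0x3f  0xc7  0xc7  0xb7  0x5a  0x5f ]

  t0: 88 c7 b7 5f 3f 5a c4 dd
  t1: 88 3f c7 5a b7 c4 5f dd
  t2: 88 88 3f c7 c7 b7 5a 5f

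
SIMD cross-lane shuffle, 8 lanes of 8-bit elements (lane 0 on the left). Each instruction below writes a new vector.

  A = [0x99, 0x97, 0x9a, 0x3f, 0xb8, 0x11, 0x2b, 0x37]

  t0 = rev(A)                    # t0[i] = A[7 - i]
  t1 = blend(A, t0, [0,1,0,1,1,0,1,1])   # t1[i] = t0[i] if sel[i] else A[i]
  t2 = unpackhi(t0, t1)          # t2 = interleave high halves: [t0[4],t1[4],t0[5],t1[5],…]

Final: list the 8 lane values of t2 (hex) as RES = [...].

→ t0 |37|2b|11|b8|3f|9a|97|99|
→ t1 |99|2b|9a|b8|3f|11|97|99|
→ t2 |3f|3f|9a|11|97|97|99|99|

RES = [0x3f, 0x3f, 0x9a, 0x11, 0x97, 0x97, 0x99, 0x99]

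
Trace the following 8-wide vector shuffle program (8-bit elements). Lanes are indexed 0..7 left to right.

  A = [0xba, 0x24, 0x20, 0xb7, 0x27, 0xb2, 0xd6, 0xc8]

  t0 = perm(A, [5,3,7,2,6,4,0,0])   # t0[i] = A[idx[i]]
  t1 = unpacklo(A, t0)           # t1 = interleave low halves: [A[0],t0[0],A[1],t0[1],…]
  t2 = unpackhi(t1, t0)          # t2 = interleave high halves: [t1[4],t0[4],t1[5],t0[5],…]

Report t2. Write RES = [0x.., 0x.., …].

  t0: b2 b7 c8 20 d6 27 ba ba
  t1: ba b2 24 b7 20 c8 b7 20
  t2: 20 d6 c8 27 b7 ba 20 ba

RES = [0x20, 0xd6, 0xc8, 0x27, 0xb7, 0xba, 0x20, 0xba]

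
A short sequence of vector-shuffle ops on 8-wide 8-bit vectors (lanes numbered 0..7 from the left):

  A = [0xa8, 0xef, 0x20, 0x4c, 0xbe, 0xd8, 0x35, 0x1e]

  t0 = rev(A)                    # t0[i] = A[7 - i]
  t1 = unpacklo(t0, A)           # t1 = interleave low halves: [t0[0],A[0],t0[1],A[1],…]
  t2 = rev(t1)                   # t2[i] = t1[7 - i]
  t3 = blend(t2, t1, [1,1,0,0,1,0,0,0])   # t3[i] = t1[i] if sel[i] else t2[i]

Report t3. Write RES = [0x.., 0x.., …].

RES = [0x1e, 0xa8, 0x20, 0xd8, 0xd8, 0x35, 0xa8, 0x1e]

→ t0 |1e|35|d8|be|4c|20|ef|a8|
→ t1 |1e|a8|35|ef|d8|20|be|4c|
→ t2 |4c|be|20|d8|ef|35|a8|1e|
→ t3 |1e|a8|20|d8|d8|35|a8|1e|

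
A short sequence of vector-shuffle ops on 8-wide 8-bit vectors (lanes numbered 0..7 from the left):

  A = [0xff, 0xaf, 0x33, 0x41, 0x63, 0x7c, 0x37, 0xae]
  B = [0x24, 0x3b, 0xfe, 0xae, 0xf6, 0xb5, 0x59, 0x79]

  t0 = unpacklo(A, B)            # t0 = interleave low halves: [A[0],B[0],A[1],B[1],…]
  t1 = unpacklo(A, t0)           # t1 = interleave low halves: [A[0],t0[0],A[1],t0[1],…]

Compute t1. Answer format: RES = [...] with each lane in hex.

RES = [ 0xff  0xff  0xaf  0x24  0x33  0xaf  0x41  0x3b ]

  t0: ff 24 af 3b 33 fe 41 ae
  t1: ff ff af 24 33 af 41 3b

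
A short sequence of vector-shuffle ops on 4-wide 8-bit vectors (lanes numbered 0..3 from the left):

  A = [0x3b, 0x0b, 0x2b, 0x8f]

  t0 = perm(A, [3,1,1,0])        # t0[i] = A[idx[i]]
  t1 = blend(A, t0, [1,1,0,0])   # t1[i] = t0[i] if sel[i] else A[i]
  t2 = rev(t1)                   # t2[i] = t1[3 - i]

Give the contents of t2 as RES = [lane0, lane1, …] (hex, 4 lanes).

RES = [0x8f, 0x2b, 0x0b, 0x8f]

t0 = [0x8f, 0x0b, 0x0b, 0x3b]
t1 = [0x8f, 0x0b, 0x2b, 0x8f]
t2 = [0x8f, 0x2b, 0x0b, 0x8f]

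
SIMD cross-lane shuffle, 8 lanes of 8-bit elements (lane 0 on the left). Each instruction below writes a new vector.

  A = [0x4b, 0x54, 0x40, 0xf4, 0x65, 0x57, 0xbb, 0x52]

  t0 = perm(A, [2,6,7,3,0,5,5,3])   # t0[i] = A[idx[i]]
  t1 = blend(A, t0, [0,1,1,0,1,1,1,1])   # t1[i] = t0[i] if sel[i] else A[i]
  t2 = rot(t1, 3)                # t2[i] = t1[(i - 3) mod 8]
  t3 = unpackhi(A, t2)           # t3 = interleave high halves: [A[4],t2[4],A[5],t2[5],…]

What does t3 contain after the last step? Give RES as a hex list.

RES = [0x65, 0xbb, 0x57, 0x52, 0xbb, 0xf4, 0x52, 0x4b]

→ t0 |40|bb|52|f4|4b|57|57|f4|
→ t1 |4b|bb|52|f4|4b|57|57|f4|
→ t2 |57|57|f4|4b|bb|52|f4|4b|
→ t3 |65|bb|57|52|bb|f4|52|4b|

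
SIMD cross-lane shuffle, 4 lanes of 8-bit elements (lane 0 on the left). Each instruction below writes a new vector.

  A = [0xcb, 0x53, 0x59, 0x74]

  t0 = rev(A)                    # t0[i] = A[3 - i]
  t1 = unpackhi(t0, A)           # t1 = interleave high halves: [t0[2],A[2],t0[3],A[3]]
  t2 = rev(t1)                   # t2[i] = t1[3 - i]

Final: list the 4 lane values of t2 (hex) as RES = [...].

RES = [0x74, 0xcb, 0x59, 0x53]

→ t0 |74|59|53|cb|
→ t1 |53|59|cb|74|
→ t2 |74|cb|59|53|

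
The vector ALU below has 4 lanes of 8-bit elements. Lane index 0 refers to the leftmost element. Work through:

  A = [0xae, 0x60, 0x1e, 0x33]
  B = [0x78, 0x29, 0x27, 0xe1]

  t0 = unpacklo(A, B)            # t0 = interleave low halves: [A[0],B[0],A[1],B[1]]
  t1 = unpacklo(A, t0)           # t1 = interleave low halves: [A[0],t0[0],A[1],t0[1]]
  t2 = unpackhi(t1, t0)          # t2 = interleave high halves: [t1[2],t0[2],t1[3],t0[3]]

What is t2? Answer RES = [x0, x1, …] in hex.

RES = [ 0x60  0x60  0x78  0x29 ]

→ t0 |ae|78|60|29|
→ t1 |ae|ae|60|78|
→ t2 |60|60|78|29|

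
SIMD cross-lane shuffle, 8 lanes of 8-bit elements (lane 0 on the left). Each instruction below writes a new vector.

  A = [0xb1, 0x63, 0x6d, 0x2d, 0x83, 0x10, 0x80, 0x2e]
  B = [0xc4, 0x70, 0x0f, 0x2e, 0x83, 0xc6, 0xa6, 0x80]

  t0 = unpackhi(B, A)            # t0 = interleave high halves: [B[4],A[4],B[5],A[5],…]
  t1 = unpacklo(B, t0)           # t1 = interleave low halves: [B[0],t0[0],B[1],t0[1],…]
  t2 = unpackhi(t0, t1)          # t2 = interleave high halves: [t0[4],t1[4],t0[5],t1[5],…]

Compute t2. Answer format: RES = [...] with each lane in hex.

RES = [0xa6, 0x0f, 0x80, 0xc6, 0x80, 0x2e, 0x2e, 0x10]

→ t0 |83|83|c6|10|a6|80|80|2e|
→ t1 |c4|83|70|83|0f|c6|2e|10|
→ t2 |a6|0f|80|c6|80|2e|2e|10|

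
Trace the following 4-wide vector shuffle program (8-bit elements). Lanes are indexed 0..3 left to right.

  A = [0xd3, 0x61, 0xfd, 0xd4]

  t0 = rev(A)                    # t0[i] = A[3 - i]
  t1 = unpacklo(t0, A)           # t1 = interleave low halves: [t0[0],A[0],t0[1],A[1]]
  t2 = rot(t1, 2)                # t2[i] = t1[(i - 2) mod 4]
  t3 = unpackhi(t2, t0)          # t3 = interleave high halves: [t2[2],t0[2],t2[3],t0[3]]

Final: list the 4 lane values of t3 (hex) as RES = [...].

RES = [0xd4, 0x61, 0xd3, 0xd3]

t0 = [0xd4, 0xfd, 0x61, 0xd3]
t1 = [0xd4, 0xd3, 0xfd, 0x61]
t2 = [0xfd, 0x61, 0xd4, 0xd3]
t3 = [0xd4, 0x61, 0xd3, 0xd3]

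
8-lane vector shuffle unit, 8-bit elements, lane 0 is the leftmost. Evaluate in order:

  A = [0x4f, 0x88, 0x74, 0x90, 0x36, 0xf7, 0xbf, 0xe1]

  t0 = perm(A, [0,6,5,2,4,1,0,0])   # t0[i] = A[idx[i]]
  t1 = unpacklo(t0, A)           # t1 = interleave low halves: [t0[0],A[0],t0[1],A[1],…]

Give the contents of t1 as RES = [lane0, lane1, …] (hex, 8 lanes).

  t0: 4f bf f7 74 36 88 4f 4f
  t1: 4f 4f bf 88 f7 74 74 90

RES = [0x4f, 0x4f, 0xbf, 0x88, 0xf7, 0x74, 0x74, 0x90]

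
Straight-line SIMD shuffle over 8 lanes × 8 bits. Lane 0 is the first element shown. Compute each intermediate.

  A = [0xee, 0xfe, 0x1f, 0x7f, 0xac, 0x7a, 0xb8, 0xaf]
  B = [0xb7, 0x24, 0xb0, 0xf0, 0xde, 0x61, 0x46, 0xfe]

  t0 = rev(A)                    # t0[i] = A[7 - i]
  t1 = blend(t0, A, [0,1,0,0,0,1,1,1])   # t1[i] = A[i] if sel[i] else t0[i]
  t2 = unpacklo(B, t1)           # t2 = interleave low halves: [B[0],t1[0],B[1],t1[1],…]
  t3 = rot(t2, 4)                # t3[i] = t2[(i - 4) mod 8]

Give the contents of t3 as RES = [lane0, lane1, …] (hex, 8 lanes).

→ t0 |af|b8|7a|ac|7f|1f|fe|ee|
→ t1 |af|fe|7a|ac|7f|7a|b8|af|
→ t2 |b7|af|24|fe|b0|7a|f0|ac|
→ t3 |b0|7a|f0|ac|b7|af|24|fe|

RES = [0xb0, 0x7a, 0xf0, 0xac, 0xb7, 0xaf, 0x24, 0xfe]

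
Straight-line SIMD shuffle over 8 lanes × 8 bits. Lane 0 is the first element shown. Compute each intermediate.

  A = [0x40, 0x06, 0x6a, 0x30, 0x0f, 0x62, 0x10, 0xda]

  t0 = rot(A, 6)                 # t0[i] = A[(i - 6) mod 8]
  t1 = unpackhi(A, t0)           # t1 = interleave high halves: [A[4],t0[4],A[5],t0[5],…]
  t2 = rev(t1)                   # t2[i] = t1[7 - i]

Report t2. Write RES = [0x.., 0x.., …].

RES = [0x06, 0xda, 0x40, 0x10, 0xda, 0x62, 0x10, 0x0f]

t0 = [0x6a, 0x30, 0x0f, 0x62, 0x10, 0xda, 0x40, 0x06]
t1 = [0x0f, 0x10, 0x62, 0xda, 0x10, 0x40, 0xda, 0x06]
t2 = [0x06, 0xda, 0x40, 0x10, 0xda, 0x62, 0x10, 0x0f]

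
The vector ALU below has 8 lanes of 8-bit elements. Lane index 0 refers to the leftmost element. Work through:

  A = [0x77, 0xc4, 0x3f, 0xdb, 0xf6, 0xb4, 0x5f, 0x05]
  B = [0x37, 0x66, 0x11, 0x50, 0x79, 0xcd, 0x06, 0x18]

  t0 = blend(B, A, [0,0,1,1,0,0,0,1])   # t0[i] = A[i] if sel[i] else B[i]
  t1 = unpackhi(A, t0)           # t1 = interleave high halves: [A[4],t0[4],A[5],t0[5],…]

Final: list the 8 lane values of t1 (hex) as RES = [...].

t0 = [0x37, 0x66, 0x3f, 0xdb, 0x79, 0xcd, 0x06, 0x05]
t1 = [0xf6, 0x79, 0xb4, 0xcd, 0x5f, 0x06, 0x05, 0x05]

RES = [0xf6, 0x79, 0xb4, 0xcd, 0x5f, 0x06, 0x05, 0x05]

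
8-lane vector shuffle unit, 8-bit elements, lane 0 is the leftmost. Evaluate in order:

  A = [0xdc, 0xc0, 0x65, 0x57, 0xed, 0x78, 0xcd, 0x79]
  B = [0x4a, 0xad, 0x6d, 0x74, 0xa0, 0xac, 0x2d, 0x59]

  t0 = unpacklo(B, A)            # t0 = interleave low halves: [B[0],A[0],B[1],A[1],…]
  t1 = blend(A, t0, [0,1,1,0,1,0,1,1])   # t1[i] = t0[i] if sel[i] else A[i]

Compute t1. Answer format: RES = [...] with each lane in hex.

RES = [ 0xdc  0xdc  0xad  0x57  0x6d  0x78  0x74  0x57 ]

t0 = [0x4a, 0xdc, 0xad, 0xc0, 0x6d, 0x65, 0x74, 0x57]
t1 = [0xdc, 0xdc, 0xad, 0x57, 0x6d, 0x78, 0x74, 0x57]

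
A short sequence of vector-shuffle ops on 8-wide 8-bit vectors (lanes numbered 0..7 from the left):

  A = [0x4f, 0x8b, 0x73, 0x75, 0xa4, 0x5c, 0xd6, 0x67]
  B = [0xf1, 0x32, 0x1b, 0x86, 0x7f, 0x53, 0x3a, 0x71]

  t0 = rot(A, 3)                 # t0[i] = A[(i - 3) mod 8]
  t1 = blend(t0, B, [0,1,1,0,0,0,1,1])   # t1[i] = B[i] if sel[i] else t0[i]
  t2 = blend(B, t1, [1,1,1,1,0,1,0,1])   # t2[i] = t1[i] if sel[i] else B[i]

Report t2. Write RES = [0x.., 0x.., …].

t0 = [0x5c, 0xd6, 0x67, 0x4f, 0x8b, 0x73, 0x75, 0xa4]
t1 = [0x5c, 0x32, 0x1b, 0x4f, 0x8b, 0x73, 0x3a, 0x71]
t2 = [0x5c, 0x32, 0x1b, 0x4f, 0x7f, 0x73, 0x3a, 0x71]

RES = [0x5c, 0x32, 0x1b, 0x4f, 0x7f, 0x73, 0x3a, 0x71]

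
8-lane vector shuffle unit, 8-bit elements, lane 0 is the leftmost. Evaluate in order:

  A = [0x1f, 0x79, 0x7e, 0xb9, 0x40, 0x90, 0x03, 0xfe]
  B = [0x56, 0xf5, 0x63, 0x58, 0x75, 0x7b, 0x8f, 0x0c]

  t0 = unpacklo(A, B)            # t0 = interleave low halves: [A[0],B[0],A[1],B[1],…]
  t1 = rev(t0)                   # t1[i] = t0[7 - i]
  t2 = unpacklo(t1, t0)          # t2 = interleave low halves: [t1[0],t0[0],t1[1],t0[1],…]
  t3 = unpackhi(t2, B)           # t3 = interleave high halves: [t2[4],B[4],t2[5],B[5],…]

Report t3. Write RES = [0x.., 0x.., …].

RES = [ 0x63  0x75  0x79  0x7b  0x7e  0x8f  0xf5  0x0c ]

t0 = [0x1f, 0x56, 0x79, 0xf5, 0x7e, 0x63, 0xb9, 0x58]
t1 = [0x58, 0xb9, 0x63, 0x7e, 0xf5, 0x79, 0x56, 0x1f]
t2 = [0x58, 0x1f, 0xb9, 0x56, 0x63, 0x79, 0x7e, 0xf5]
t3 = [0x63, 0x75, 0x79, 0x7b, 0x7e, 0x8f, 0xf5, 0x0c]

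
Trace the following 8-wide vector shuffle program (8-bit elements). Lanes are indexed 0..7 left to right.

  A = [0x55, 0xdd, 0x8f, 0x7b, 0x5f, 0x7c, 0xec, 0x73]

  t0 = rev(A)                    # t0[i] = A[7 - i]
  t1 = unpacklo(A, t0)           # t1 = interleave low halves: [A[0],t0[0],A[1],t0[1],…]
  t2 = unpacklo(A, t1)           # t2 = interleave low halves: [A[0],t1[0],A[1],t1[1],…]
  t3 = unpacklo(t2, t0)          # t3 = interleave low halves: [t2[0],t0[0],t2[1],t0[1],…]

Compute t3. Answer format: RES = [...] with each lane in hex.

  t0: 73 ec 7c 5f 7b 8f dd 55
  t1: 55 73 dd ec 8f 7c 7b 5f
  t2: 55 55 dd 73 8f dd 7b ec
  t3: 55 73 55 ec dd 7c 73 5f

RES = [ 0x55  0x73  0x55  0xec  0xdd  0x7c  0x73  0x5f ]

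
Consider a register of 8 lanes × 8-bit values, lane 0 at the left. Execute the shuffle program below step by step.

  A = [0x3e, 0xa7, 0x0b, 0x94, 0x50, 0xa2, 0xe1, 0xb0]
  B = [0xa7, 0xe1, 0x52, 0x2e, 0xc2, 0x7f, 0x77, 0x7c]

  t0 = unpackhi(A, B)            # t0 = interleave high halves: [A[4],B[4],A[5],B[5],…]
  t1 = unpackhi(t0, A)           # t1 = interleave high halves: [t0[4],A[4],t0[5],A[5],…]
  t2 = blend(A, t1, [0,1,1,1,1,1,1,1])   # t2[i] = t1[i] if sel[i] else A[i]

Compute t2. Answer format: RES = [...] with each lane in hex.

RES = [ 0x3e  0x50  0x77  0xa2  0xb0  0xe1  0x7c  0xb0 ]

t0 = [0x50, 0xc2, 0xa2, 0x7f, 0xe1, 0x77, 0xb0, 0x7c]
t1 = [0xe1, 0x50, 0x77, 0xa2, 0xb0, 0xe1, 0x7c, 0xb0]
t2 = [0x3e, 0x50, 0x77, 0xa2, 0xb0, 0xe1, 0x7c, 0xb0]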